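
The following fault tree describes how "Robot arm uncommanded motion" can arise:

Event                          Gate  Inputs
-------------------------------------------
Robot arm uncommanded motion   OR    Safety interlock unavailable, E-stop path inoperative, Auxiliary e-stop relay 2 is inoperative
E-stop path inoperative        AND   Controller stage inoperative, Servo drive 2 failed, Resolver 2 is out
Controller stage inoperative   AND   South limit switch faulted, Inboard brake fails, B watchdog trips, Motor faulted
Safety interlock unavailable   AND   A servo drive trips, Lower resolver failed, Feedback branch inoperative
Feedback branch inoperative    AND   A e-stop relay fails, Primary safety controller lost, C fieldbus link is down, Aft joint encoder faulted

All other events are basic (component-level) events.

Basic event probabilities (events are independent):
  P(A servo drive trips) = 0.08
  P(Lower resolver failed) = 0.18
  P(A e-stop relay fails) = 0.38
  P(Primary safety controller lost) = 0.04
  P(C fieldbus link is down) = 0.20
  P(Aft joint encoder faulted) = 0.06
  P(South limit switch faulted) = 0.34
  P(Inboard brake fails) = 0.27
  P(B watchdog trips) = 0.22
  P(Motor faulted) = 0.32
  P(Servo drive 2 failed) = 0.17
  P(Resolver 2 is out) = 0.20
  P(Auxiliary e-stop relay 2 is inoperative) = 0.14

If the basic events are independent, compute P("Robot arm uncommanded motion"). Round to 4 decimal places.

P(Feedback branch inoperative) [AND] = 0.38 × 0.04 × 0.20 × 0.06 = 0.000182
P(Safety interlock unavailable) [AND] = 0.08 × 0.18 × 0.000182 = 0.000003
P(Controller stage inoperative) [AND] = 0.34 × 0.27 × 0.22 × 0.32 = 0.006463
P(E-stop path inoperative) [AND] = 0.006463 × 0.17 × 0.20 = 0.000220
P(Robot arm uncommanded motion) [OR] = 1 − (1−0.000003) × (1−0.000220) × (1−0.14) = 0.140192
Rounded to 4 decimal places: P(Robot arm uncommanded motion) ≈ 0.1402.

0.1402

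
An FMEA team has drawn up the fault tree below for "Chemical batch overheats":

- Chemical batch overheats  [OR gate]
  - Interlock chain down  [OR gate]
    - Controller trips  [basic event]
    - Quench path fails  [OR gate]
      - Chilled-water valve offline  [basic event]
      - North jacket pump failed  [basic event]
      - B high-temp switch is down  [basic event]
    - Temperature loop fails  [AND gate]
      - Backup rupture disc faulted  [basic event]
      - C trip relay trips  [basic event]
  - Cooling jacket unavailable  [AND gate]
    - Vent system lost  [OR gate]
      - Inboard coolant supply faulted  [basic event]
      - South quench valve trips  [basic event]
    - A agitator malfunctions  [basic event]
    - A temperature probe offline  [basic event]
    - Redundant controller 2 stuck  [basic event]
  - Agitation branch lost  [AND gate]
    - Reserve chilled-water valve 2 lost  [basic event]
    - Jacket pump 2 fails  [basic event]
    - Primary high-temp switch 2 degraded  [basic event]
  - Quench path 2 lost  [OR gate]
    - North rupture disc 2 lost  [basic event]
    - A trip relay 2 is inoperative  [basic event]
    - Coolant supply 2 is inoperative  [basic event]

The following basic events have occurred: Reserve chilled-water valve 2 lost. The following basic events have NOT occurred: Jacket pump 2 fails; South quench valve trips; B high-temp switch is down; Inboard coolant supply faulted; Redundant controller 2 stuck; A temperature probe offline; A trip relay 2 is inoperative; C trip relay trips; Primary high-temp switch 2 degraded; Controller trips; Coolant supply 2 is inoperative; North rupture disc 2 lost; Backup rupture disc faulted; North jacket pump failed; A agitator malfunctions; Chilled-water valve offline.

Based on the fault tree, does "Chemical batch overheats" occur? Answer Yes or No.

Quench path fails [OR]: Chilled-water valve offline=not, North jacket pump failed=not, B high-temp switch is down=not → no input occurs → does not occur.
Temperature loop fails [AND]: Backup rupture disc faulted=not, C trip relay trips=not → not all inputs occur → does not occur.
Interlock chain down [OR]: Controller trips=not, Quench path fails=not, Temperature loop fails=not → no input occurs → does not occur.
Vent system lost [OR]: Inboard coolant supply faulted=not, South quench valve trips=not → no input occurs → does not occur.
Cooling jacket unavailable [AND]: Vent system lost=not, A agitator malfunctions=not, A temperature probe offline=not, Redundant controller 2 stuck=not → not all inputs occur → does not occur.
Agitation branch lost [AND]: Reserve chilled-water valve 2 lost=occurs, Jacket pump 2 fails=not, Primary high-temp switch 2 degraded=not → not all inputs occur → does not occur.
Quench path 2 lost [OR]: North rupture disc 2 lost=not, A trip relay 2 is inoperative=not, Coolant supply 2 is inoperative=not → no input occurs → does not occur.
Chemical batch overheats [OR]: Interlock chain down=not, Cooling jacket unavailable=not, Agitation branch lost=not, Quench path 2 lost=not → no input occurs → does not occur.

No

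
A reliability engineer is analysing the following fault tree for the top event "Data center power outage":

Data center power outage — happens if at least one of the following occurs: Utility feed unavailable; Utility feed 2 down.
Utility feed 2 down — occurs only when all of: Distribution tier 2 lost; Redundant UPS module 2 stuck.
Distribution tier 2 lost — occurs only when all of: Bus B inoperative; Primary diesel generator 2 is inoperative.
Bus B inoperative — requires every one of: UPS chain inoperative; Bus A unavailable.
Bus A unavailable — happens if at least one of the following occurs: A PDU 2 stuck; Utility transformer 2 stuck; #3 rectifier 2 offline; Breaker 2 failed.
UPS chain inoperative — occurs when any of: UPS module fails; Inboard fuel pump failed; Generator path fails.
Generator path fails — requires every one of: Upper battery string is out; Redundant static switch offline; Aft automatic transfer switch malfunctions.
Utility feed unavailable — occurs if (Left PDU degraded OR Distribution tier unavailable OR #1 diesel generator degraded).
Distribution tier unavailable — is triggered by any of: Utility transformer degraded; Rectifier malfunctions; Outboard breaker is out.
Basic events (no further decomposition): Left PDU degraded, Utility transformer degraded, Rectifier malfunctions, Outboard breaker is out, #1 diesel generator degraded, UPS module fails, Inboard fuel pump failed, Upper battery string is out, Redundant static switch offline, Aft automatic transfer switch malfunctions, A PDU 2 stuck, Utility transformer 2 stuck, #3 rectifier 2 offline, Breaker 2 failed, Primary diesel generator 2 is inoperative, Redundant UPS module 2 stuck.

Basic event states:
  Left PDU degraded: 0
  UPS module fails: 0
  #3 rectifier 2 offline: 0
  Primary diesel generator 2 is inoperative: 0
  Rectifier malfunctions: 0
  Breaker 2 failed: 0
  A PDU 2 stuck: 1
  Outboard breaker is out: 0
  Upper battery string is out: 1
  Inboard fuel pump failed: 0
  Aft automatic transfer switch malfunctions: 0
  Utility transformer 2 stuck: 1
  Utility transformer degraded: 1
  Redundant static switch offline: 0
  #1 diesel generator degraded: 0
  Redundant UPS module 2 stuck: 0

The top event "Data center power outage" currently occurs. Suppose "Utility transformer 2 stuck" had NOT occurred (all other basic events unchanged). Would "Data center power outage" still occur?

Yes

Counterfactual: set "Utility transformer 2 stuck" to not occurred.
Distribution tier unavailable [OR]: Utility transformer degraded=occurs, Rectifier malfunctions=not, Outboard breaker is out=not → at least one input occurs → occurs.
Utility feed unavailable [OR]: Left PDU degraded=not, Distribution tier unavailable=occurs, #1 diesel generator degraded=not → at least one input occurs → occurs.
Generator path fails [AND]: Upper battery string is out=occurs, Redundant static switch offline=not, Aft automatic transfer switch malfunctions=not → not all inputs occur → does not occur.
UPS chain inoperative [OR]: UPS module fails=not, Inboard fuel pump failed=not, Generator path fails=not → no input occurs → does not occur.
Bus A unavailable [OR]: A PDU 2 stuck=occurs, Utility transformer 2 stuck=not, #3 rectifier 2 offline=not, Breaker 2 failed=not → at least one input occurs → occurs.
Bus B inoperative [AND]: UPS chain inoperative=not, Bus A unavailable=occurs → not all inputs occur → does not occur.
Distribution tier 2 lost [AND]: Bus B inoperative=not, Primary diesel generator 2 is inoperative=not → not all inputs occur → does not occur.
Utility feed 2 down [AND]: Distribution tier 2 lost=not, Redundant UPS module 2 stuck=not → not all inputs occur → does not occur.
Data center power outage [OR]: Utility feed unavailable=occurs, Utility feed 2 down=not → at least one input occurs → occurs.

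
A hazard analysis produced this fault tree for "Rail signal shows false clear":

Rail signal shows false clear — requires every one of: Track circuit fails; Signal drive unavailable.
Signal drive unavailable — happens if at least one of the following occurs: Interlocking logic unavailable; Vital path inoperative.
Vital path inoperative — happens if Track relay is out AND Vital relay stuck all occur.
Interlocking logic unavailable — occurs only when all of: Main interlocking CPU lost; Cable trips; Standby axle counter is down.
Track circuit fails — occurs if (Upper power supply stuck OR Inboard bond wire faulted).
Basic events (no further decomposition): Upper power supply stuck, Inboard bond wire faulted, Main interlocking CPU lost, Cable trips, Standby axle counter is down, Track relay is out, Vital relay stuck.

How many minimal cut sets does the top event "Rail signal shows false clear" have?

Track circuit fails [OR]: union of children's cut sets → 2 cut set(s).
Interlocking logic unavailable [AND]: one cut set from each child combined → 1 × 1 × 1 = 1 cut set(s).
Vital path inoperative [AND]: one cut set from each child combined → 1 × 1 = 1 cut set(s).
Signal drive unavailable [OR]: union of children's cut sets → 2 cut set(s).
Rail signal shows false clear [AND]: one cut set from each child combined → 2 × 2 = 4 cut set(s).
Minimal cut sets: {Cable trips, Main interlocking CPU lost, Standby axle counter is down, Upper power supply stuck}; {Track relay is out, Upper power supply stuck, Vital relay stuck}; {Cable trips, Inboard bond wire faulted, Main interlocking CPU lost, Standby axle counter is down}; {Inboard bond wire faulted, Track relay is out, Vital relay stuck}.

4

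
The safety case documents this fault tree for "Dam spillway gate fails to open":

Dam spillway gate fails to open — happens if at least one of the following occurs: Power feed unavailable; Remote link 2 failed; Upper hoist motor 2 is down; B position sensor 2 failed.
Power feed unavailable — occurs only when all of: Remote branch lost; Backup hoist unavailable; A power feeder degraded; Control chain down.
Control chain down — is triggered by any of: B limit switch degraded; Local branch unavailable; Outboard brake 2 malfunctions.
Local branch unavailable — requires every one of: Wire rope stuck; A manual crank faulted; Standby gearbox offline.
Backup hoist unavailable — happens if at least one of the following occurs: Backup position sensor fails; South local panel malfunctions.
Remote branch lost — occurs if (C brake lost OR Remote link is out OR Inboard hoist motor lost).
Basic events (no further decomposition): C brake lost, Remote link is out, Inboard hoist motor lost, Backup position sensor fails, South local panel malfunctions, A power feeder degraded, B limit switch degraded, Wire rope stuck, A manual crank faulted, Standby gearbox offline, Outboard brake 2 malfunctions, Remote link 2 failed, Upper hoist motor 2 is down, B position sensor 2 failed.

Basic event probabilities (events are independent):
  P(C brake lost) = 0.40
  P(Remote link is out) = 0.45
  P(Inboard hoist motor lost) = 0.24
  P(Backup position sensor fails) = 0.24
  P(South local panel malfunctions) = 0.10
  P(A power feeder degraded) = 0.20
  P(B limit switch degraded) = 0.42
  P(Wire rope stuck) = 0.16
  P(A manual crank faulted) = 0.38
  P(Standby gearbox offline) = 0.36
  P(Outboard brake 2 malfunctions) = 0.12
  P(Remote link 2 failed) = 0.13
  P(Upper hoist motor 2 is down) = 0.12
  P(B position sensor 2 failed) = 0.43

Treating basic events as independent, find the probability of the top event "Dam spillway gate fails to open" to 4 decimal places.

0.5740

P(Remote branch lost) [OR] = 1 − (1−0.40) × (1−0.45) × (1−0.24) = 0.749200
P(Backup hoist unavailable) [OR] = 1 − (1−0.24) × (1−0.10) = 0.316000
P(Local branch unavailable) [AND] = 0.16 × 0.38 × 0.36 = 0.021888
P(Control chain down) [OR] = 1 − (1−0.42) × (1−0.021888) × (1−0.12) = 0.500772
P(Power feed unavailable) [AND] = 0.749200 × 0.316000 × 0.20 × 0.500772 = 0.023711
P(Dam spillway gate fails to open) [OR] = 1 − (1−0.023711) × (1−0.13) × (1−0.12) × (1−0.43) = 0.573955
Rounded to 4 decimal places: P(Dam spillway gate fails to open) ≈ 0.5740.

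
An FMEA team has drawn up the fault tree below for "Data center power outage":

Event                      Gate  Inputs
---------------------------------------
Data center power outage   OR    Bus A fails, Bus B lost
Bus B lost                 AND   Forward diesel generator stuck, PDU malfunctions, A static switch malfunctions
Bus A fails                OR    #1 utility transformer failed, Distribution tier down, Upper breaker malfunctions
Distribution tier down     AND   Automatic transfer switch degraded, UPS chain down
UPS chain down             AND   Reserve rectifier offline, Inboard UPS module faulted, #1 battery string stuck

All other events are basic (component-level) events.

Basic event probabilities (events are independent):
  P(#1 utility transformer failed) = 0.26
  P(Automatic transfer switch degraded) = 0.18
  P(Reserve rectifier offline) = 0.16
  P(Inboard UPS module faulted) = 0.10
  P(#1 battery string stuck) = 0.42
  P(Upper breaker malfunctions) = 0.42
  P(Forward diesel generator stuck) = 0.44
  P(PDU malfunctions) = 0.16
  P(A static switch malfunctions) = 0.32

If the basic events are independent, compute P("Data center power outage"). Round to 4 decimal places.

0.5810

P(UPS chain down) [AND] = 0.16 × 0.10 × 0.42 = 0.006720
P(Distribution tier down) [AND] = 0.18 × 0.006720 = 0.001210
P(Bus A fails) [OR] = 1 − (1−0.26) × (1−0.001210) × (1−0.42) = 0.571319
P(Bus B lost) [AND] = 0.44 × 0.16 × 0.32 = 0.022528
P(Data center power outage) [OR] = 1 − (1−0.571319) × (1−0.022528) = 0.580976
Rounded to 4 decimal places: P(Data center power outage) ≈ 0.5810.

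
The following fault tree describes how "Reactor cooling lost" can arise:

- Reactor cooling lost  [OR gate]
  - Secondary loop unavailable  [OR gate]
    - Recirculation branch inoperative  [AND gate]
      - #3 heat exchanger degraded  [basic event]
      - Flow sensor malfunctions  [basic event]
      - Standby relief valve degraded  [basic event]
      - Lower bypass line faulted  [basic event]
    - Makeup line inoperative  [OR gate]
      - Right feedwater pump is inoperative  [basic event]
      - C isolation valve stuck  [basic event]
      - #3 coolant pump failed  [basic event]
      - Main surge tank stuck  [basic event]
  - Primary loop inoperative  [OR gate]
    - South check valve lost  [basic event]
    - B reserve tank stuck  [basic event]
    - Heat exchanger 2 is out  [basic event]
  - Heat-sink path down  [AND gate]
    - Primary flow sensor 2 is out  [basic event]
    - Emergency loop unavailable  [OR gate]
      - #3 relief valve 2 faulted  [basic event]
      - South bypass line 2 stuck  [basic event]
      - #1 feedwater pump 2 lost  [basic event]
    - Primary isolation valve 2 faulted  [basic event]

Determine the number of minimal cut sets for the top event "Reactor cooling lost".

11

Recirculation branch inoperative [AND]: one cut set from each child combined → 1 × 1 × 1 × 1 = 1 cut set(s).
Makeup line inoperative [OR]: union of children's cut sets → 4 cut set(s).
Secondary loop unavailable [OR]: union of children's cut sets → 5 cut set(s).
Primary loop inoperative [OR]: union of children's cut sets → 3 cut set(s).
Emergency loop unavailable [OR]: union of children's cut sets → 3 cut set(s).
Heat-sink path down [AND]: one cut set from each child combined → 1 × 3 × 1 = 3 cut set(s).
Reactor cooling lost [OR]: union of children's cut sets → 11 cut set(s).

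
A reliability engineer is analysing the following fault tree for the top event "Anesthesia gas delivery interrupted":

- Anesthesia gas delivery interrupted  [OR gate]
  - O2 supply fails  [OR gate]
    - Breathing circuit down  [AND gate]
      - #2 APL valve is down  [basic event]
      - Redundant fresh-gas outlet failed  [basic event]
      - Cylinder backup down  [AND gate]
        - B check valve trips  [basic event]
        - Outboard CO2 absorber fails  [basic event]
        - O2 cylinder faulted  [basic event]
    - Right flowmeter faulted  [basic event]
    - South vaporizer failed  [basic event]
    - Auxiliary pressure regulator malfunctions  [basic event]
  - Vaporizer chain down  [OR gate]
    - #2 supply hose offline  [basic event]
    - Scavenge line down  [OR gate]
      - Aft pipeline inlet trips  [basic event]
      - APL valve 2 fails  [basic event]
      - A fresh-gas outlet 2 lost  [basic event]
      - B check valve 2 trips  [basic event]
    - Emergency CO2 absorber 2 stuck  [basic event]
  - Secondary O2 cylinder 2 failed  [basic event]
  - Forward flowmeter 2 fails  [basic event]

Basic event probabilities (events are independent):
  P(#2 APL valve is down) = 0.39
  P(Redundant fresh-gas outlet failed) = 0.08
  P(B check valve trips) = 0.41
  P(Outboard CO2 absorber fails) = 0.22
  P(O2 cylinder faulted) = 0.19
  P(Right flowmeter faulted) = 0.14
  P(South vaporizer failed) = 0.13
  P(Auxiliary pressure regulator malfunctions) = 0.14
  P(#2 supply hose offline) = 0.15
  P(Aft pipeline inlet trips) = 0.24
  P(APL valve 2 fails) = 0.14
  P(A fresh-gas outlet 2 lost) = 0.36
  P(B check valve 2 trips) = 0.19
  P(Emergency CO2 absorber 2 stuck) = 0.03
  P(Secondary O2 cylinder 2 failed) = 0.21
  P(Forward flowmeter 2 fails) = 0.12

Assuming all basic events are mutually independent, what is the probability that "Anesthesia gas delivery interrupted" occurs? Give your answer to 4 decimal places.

P(Cylinder backup down) [AND] = 0.41 × 0.22 × 0.19 = 0.017138
P(Breathing circuit down) [AND] = 0.39 × 0.08 × 0.017138 = 0.000535
P(O2 supply fails) [OR] = 1 − (1−0.000535) × (1−0.14) × (1−0.13) × (1−0.14) = 0.356892
P(Scavenge line down) [OR] = 1 − (1−0.24) × (1−0.14) × (1−0.36) × (1−0.19) = 0.661174
P(Vaporizer chain down) [OR] = 1 − (1−0.15) × (1−0.661174) × (1−0.03) = 0.720638
P(Anesthesia gas delivery interrupted) [OR] = 1 − (1−0.356892) × (1−0.720638) × (1−0.21) × (1−0.12) = 0.875100
Rounded to 4 decimal places: P(Anesthesia gas delivery interrupted) ≈ 0.8751.

0.8751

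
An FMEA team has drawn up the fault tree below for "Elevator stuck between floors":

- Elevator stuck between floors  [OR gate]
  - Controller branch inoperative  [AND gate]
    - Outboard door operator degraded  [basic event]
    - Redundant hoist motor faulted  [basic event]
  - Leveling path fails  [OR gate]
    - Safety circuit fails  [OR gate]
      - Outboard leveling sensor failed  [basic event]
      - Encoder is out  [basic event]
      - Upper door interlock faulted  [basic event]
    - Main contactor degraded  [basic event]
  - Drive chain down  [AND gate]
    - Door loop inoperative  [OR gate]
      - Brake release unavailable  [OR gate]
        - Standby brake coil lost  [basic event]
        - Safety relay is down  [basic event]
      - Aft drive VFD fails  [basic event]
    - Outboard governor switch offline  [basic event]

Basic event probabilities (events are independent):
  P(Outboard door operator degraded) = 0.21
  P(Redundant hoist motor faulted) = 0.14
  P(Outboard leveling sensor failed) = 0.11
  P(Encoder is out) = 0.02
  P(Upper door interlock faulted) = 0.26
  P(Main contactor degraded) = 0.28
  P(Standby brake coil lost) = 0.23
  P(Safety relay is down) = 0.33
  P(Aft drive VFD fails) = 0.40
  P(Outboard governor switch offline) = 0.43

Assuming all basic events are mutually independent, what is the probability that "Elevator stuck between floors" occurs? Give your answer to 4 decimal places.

P(Controller branch inoperative) [AND] = 0.21 × 0.14 = 0.029400
P(Safety circuit fails) [OR] = 1 − (1−0.11) × (1−0.02) × (1−0.26) = 0.354572
P(Leveling path fails) [OR] = 1 − (1−0.354572) × (1−0.28) = 0.535292
P(Brake release unavailable) [OR] = 1 − (1−0.23) × (1−0.33) = 0.484100
P(Door loop inoperative) [OR] = 1 − (1−0.484100) × (1−0.40) = 0.690460
P(Drive chain down) [AND] = 0.690460 × 0.43 = 0.296898
P(Elevator stuck between floors) [OR] = 1 − (1−0.029400) × (1−0.535292) × (1−0.296898) = 0.682869
Rounded to 4 decimal places: P(Elevator stuck between floors) ≈ 0.6829.

0.6829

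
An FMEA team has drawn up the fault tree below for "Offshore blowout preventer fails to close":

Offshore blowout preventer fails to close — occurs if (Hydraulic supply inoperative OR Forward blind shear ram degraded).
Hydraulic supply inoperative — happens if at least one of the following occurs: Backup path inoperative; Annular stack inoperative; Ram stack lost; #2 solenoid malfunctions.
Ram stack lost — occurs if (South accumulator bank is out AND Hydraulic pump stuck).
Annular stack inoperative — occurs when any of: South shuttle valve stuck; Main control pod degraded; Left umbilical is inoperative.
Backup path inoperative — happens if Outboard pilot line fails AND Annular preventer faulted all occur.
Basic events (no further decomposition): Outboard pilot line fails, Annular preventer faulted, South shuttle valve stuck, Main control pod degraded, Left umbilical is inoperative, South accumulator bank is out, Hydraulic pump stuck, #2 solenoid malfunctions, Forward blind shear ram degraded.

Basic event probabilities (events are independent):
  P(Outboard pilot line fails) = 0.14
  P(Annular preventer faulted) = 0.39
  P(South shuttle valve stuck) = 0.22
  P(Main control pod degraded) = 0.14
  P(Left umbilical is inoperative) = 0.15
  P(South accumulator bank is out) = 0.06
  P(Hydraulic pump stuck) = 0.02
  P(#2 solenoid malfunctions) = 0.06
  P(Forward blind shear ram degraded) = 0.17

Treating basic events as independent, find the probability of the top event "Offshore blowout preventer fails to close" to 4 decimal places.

0.5799

P(Backup path inoperative) [AND] = 0.14 × 0.39 = 0.054600
P(Annular stack inoperative) [OR] = 1 − (1−0.22) × (1−0.14) × (1−0.15) = 0.429820
P(Ram stack lost) [AND] = 0.06 × 0.02 = 0.001200
P(Hydraulic supply inoperative) [OR] = 1 − (1−0.054600) × (1−0.429820) × (1−0.001200) × (1−0.06) = 0.493903
P(Offshore blowout preventer fails to close) [OR] = 1 − (1−0.493903) × (1−0.17) = 0.579939
Rounded to 4 decimal places: P(Offshore blowout preventer fails to close) ≈ 0.5799.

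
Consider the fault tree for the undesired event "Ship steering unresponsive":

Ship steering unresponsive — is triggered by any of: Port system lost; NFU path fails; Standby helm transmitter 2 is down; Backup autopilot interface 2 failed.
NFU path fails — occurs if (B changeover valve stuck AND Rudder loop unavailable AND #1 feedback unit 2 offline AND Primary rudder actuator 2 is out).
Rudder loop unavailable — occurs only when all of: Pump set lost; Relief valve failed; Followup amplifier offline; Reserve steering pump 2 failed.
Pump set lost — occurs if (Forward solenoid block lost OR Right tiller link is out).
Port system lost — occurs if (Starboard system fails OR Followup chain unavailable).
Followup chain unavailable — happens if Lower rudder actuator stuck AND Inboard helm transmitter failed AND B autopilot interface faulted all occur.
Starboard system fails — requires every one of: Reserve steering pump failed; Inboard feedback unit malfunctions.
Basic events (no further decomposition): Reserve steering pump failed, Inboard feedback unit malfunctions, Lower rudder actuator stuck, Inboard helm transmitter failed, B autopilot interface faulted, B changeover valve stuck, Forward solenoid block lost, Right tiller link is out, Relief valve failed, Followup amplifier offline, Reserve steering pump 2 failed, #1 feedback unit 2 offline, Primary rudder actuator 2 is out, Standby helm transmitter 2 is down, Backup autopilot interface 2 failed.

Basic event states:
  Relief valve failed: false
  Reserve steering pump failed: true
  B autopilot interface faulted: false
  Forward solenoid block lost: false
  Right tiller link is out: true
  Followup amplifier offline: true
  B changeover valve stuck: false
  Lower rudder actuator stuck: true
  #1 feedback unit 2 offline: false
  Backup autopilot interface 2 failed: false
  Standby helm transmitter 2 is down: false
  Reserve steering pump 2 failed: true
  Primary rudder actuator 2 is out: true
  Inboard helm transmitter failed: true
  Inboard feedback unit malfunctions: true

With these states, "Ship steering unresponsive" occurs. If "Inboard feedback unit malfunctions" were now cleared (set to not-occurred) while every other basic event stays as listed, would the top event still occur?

No

Counterfactual: set "Inboard feedback unit malfunctions" to not occurred.
Starboard system fails [AND]: Reserve steering pump failed=occurs, Inboard feedback unit malfunctions=not → not all inputs occur → does not occur.
Followup chain unavailable [AND]: Lower rudder actuator stuck=occurs, Inboard helm transmitter failed=occurs, B autopilot interface faulted=not → not all inputs occur → does not occur.
Port system lost [OR]: Starboard system fails=not, Followup chain unavailable=not → no input occurs → does not occur.
Pump set lost [OR]: Forward solenoid block lost=not, Right tiller link is out=occurs → at least one input occurs → occurs.
Rudder loop unavailable [AND]: Pump set lost=occurs, Relief valve failed=not, Followup amplifier offline=occurs, Reserve steering pump 2 failed=occurs → not all inputs occur → does not occur.
NFU path fails [AND]: B changeover valve stuck=not, Rudder loop unavailable=not, #1 feedback unit 2 offline=not, Primary rudder actuator 2 is out=occurs → not all inputs occur → does not occur.
Ship steering unresponsive [OR]: Port system lost=not, NFU path fails=not, Standby helm transmitter 2 is down=not, Backup autopilot interface 2 failed=not → no input occurs → does not occur.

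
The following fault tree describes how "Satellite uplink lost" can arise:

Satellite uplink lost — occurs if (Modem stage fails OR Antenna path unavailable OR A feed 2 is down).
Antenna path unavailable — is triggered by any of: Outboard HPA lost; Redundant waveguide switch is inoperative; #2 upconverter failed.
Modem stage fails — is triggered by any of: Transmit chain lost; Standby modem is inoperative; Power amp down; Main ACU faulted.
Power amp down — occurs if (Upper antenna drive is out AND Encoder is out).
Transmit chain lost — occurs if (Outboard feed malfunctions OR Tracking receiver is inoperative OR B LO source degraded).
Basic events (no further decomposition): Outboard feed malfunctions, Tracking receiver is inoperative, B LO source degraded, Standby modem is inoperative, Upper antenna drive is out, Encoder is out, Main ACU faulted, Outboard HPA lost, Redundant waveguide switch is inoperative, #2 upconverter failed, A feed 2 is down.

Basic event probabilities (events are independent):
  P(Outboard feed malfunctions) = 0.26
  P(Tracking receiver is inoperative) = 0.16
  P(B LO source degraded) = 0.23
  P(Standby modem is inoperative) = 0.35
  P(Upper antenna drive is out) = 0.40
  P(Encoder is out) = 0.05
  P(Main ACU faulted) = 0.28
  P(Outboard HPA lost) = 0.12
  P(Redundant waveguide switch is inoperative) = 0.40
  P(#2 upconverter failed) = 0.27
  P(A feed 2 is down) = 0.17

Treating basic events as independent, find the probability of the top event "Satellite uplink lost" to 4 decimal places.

0.9298

P(Transmit chain lost) [OR] = 1 − (1−0.26) × (1−0.16) × (1−0.23) = 0.521368
P(Power amp down) [AND] = 0.40 × 0.05 = 0.020000
P(Modem stage fails) [OR] = 1 − (1−0.521368) × (1−0.35) × (1−0.020000) × (1−0.28) = 0.780480
P(Antenna path unavailable) [OR] = 1 − (1−0.12) × (1−0.40) × (1−0.27) = 0.614560
P(Satellite uplink lost) [OR] = 1 − (1−0.780480) × (1−0.614560) × (1−0.17) = 0.929772
Rounded to 4 decimal places: P(Satellite uplink lost) ≈ 0.9298.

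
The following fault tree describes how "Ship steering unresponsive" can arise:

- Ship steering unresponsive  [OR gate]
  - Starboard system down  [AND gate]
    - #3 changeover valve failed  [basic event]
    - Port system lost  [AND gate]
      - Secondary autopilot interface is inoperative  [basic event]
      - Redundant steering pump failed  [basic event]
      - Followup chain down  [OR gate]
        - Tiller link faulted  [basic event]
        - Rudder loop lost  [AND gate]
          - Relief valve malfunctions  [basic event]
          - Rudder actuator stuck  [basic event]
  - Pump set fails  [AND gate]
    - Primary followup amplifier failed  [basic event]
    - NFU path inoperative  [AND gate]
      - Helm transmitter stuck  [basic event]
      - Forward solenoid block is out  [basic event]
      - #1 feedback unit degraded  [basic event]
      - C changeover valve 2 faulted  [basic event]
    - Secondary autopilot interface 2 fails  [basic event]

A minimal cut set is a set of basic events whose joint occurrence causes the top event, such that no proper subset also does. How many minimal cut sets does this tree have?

3

Rudder loop lost [AND]: one cut set from each child combined → 1 × 1 = 1 cut set(s).
Followup chain down [OR]: union of children's cut sets → 2 cut set(s).
Port system lost [AND]: one cut set from each child combined → 1 × 1 × 2 = 2 cut set(s).
Starboard system down [AND]: one cut set from each child combined → 1 × 2 = 2 cut set(s).
NFU path inoperative [AND]: one cut set from each child combined → 1 × 1 × 1 × 1 = 1 cut set(s).
Pump set fails [AND]: one cut set from each child combined → 1 × 1 × 1 = 1 cut set(s).
Ship steering unresponsive [OR]: union of children's cut sets → 3 cut set(s).
Minimal cut sets: {#3 changeover valve failed, Redundant steering pump failed, Secondary autopilot interface is inoperative, Tiller link faulted}; {#3 changeover valve failed, Redundant steering pump failed, Relief valve malfunctions, Rudder actuator stuck, Secondary autopilot interface is inoperative}; {#1 feedback unit degraded, C changeover valve 2 faulted, Forward solenoid block is out, Helm transmitter stuck, Primary followup amplifier failed, Secondary autopilot interface 2 fails}.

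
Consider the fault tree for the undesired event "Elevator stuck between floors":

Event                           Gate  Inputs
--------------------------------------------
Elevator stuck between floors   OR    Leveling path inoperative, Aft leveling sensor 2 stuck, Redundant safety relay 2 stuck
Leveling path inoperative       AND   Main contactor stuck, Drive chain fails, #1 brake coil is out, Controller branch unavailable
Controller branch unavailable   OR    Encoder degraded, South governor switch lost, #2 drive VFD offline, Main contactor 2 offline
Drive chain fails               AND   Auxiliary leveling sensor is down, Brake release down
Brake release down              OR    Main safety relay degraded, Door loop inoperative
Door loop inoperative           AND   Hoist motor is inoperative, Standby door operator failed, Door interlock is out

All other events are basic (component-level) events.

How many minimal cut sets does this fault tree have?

Door loop inoperative [AND]: one cut set from each child combined → 1 × 1 × 1 = 1 cut set(s).
Brake release down [OR]: union of children's cut sets → 2 cut set(s).
Drive chain fails [AND]: one cut set from each child combined → 1 × 2 = 2 cut set(s).
Controller branch unavailable [OR]: union of children's cut sets → 4 cut set(s).
Leveling path inoperative [AND]: one cut set from each child combined → 1 × 2 × 1 × 4 = 8 cut set(s).
Elevator stuck between floors [OR]: union of children's cut sets → 10 cut set(s).
Minimal cut sets: {#1 brake coil is out, Auxiliary leveling sensor is down, Encoder degraded, Main contactor stuck, Main safety relay degraded}; {#1 brake coil is out, Auxiliary leveling sensor is down, Main contactor stuck, Main safety relay degraded, South governor switch lost}; {#1 brake coil is out, #2 drive VFD offline, Auxiliary leveling sensor is down, Main contactor stuck, Main safety relay degraded}; {#1 brake coil is out, Auxiliary leveling sensor is down, Main contactor 2 offline, Main contactor stuck, Main safety relay degraded}; {#1 brake coil is out, Auxiliary leveling sensor is down, Door interlock is out, Encoder degraded, Hoist motor is inoperative, Main contactor stuck, Standby door operator failed}; {#1 brake coil is out, Auxiliary leveling sensor is down, Door interlock is out, Hoist motor is inoperative, Main contactor stuck, South governor switch lost, Standby door operator failed}; {#1 brake coil is out, #2 drive VFD offline, Auxiliary leveling sensor is down, Door interlock is out, Hoist motor is inoperative, Main contactor stuck, Standby door operator failed}; {#1 brake coil is out, Auxiliary leveling sensor is down, Door interlock is out, Hoist motor is inoperative, Main contactor 2 offline, Main contactor stuck, Standby door operator failed}; {Aft leveling sensor 2 stuck}; {Redundant safety relay 2 stuck}.

10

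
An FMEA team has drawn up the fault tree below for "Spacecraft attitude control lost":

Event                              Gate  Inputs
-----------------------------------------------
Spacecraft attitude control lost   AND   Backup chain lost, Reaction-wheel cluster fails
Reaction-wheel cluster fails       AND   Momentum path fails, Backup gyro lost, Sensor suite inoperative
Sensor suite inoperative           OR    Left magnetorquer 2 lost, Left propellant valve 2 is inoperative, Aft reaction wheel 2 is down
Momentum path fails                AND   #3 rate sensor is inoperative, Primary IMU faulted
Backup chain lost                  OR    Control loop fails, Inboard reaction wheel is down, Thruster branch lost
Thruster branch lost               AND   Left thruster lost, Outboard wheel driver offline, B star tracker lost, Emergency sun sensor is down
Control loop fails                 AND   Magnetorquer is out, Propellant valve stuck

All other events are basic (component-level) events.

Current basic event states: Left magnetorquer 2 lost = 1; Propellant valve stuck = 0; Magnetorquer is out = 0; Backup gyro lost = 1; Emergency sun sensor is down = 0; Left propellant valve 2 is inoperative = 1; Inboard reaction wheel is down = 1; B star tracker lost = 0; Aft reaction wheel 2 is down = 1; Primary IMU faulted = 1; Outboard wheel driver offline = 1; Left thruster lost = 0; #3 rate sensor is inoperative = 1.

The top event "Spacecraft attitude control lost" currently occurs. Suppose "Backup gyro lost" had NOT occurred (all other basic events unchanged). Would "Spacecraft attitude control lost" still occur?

Counterfactual: set "Backup gyro lost" to not occurred.
Control loop fails [AND]: Magnetorquer is out=not, Propellant valve stuck=not → not all inputs occur → does not occur.
Thruster branch lost [AND]: Left thruster lost=not, Outboard wheel driver offline=occurs, B star tracker lost=not, Emergency sun sensor is down=not → not all inputs occur → does not occur.
Backup chain lost [OR]: Control loop fails=not, Inboard reaction wheel is down=occurs, Thruster branch lost=not → at least one input occurs → occurs.
Momentum path fails [AND]: #3 rate sensor is inoperative=occurs, Primary IMU faulted=occurs → all inputs occur → occurs.
Sensor suite inoperative [OR]: Left magnetorquer 2 lost=occurs, Left propellant valve 2 is inoperative=occurs, Aft reaction wheel 2 is down=occurs → at least one input occurs → occurs.
Reaction-wheel cluster fails [AND]: Momentum path fails=occurs, Backup gyro lost=not, Sensor suite inoperative=occurs → not all inputs occur → does not occur.
Spacecraft attitude control lost [AND]: Backup chain lost=occurs, Reaction-wheel cluster fails=not → not all inputs occur → does not occur.

No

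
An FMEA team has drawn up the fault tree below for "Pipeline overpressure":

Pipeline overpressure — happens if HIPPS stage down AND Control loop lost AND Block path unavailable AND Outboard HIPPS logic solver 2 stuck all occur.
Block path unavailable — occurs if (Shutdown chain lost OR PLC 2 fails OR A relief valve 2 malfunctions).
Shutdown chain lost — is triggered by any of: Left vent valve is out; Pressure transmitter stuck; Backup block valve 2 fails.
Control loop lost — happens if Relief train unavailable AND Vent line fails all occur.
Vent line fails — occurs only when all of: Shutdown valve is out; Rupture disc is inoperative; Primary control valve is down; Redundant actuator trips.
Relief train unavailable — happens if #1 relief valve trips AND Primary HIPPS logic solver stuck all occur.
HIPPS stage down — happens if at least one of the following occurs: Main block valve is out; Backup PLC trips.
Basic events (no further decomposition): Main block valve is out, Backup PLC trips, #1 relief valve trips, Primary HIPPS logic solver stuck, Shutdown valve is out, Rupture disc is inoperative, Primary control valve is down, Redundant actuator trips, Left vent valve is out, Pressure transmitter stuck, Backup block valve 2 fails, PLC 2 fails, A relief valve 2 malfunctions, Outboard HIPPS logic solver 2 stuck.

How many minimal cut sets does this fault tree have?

HIPPS stage down [OR]: union of children's cut sets → 2 cut set(s).
Relief train unavailable [AND]: one cut set from each child combined → 1 × 1 = 1 cut set(s).
Vent line fails [AND]: one cut set from each child combined → 1 × 1 × 1 × 1 = 1 cut set(s).
Control loop lost [AND]: one cut set from each child combined → 1 × 1 = 1 cut set(s).
Shutdown chain lost [OR]: union of children's cut sets → 3 cut set(s).
Block path unavailable [OR]: union of children's cut sets → 5 cut set(s).
Pipeline overpressure [AND]: one cut set from each child combined → 2 × 1 × 5 × 1 = 10 cut set(s).
Minimal cut sets: {#1 relief valve trips, Left vent valve is out, Main block valve is out, Outboard HIPPS logic solver 2 stuck, Primary HIPPS logic solver stuck, Primary control valve is down, Redundant actuator trips, Rupture disc is inoperative, Shutdown valve is out}; {#1 relief valve trips, Main block valve is out, Outboard HIPPS logic solver 2 stuck, Pressure transmitter stuck, Primary HIPPS logic solver stuck, Primary control valve is down, Redundant actuator trips, Rupture disc is inoperative, Shutdown valve is out}; {#1 relief valve trips, Backup block valve 2 fails, Main block valve is out, Outboard HIPPS logic solver 2 stuck, Primary HIPPS logic solver stuck, Primary control valve is down, Redundant actuator trips, Rupture disc is inoperative, Shutdown valve is out}; {#1 relief valve trips, Main block valve is out, Outboard HIPPS logic solver 2 stuck, PLC 2 fails, Primary HIPPS logic solver stuck, Primary control valve is down, Redundant actuator trips, Rupture disc is inoperative, Shutdown valve is out}; {#1 relief valve trips, A relief valve 2 malfunctions, Main block valve is out, Outboard HIPPS logic solver 2 stuck, Primary HIPPS logic solver stuck, Primary control valve is down, Redundant actuator trips, Rupture disc is inoperative, Shutdown valve is out}; {#1 relief valve trips, Backup PLC trips, Left vent valve is out, Outboard HIPPS logic solver 2 stuck, Primary HIPPS logic solver stuck, Primary control valve is down, Redundant actuator trips, Rupture disc is inoperative, Shutdown valve is out}; {#1 relief valve trips, Backup PLC trips, Outboard HIPPS logic solver 2 stuck, Pressure transmitter stuck, Primary HIPPS logic solver stuck, Primary control valve is down, Redundant actuator trips, Rupture disc is inoperative, Shutdown valve is out}; {#1 relief valve trips, Backup PLC trips, Backup block valve 2 fails, Outboard HIPPS logic solver 2 stuck, Primary HIPPS logic solver stuck, Primary control valve is down, Redundant actuator trips, Rupture disc is inoperative, Shutdown valve is out}; {#1 relief valve trips, Backup PLC trips, Outboard HIPPS logic solver 2 stuck, PLC 2 fails, Primary HIPPS logic solver stuck, Primary control valve is down, Redundant actuator trips, Rupture disc is inoperative, Shutdown valve is out}; {#1 relief valve trips, A relief valve 2 malfunctions, Backup PLC trips, Outboard HIPPS logic solver 2 stuck, Primary HIPPS logic solver stuck, Primary control valve is down, Redundant actuator trips, Rupture disc is inoperative, Shutdown valve is out}.

10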